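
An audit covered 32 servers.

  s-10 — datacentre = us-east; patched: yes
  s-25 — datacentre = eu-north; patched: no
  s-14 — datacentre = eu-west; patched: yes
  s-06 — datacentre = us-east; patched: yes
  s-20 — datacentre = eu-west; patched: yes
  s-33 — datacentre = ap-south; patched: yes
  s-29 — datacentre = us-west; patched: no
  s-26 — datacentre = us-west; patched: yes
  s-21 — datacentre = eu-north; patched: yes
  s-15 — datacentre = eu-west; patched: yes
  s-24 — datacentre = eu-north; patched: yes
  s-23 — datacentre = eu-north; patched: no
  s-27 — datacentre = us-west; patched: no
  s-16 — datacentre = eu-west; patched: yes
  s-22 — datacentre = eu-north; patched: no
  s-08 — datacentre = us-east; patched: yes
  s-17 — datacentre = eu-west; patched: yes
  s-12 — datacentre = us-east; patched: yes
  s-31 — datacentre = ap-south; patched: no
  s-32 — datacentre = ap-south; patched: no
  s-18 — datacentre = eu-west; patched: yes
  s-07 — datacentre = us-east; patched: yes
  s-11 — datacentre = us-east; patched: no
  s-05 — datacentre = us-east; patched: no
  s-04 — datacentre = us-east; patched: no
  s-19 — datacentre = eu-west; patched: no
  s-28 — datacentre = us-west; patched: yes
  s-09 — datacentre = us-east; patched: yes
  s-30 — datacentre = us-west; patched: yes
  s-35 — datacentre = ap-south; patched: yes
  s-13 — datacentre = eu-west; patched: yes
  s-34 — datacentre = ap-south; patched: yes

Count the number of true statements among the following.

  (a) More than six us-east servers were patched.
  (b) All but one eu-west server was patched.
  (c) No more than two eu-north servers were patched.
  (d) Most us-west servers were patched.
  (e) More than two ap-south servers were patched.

4

(a) us-east: |A| = 9, |A ∩ B| = 6; needs |A ∩ B| > 6 — false.
(b) eu-west: |A| = 8, |A ∩ B| = 7; needs |A ∖ B| = 1 — true.
(c) eu-north: |A| = 5, |A ∩ B| = 2; needs |A ∩ B| ≤ 2 — true.
(d) us-west: |A| = 5, |A ∩ B| = 3; needs |A ∩ B| > |A ∖ B| — true.
(e) ap-south: |A| = 5, |A ∩ B| = 3; needs |A ∩ B| > 2 — true.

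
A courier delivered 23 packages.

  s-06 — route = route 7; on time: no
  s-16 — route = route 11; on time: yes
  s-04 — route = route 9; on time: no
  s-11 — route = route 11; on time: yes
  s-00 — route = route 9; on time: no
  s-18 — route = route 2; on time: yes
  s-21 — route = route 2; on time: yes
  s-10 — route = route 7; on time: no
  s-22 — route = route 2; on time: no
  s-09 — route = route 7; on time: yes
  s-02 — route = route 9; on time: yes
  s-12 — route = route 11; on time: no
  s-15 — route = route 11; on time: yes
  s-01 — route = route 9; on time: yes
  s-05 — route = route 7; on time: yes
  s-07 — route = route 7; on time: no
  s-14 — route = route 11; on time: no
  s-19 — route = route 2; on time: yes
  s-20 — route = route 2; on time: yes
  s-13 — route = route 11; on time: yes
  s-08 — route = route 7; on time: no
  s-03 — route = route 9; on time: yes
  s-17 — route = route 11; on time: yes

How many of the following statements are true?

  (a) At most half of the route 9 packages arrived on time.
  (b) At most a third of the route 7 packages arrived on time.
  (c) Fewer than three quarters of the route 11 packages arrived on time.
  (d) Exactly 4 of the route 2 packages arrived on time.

(a) route 9: |A| = 5, |A ∩ B| = 3; needs |A ∩ B| ≤ |A ∖ B| — false.
(b) route 7: |A| = 6, |A ∩ B| = 2; needs |A ∩ B| / |A| ≤ 1/3 — true.
(c) route 11: |A| = 7, |A ∩ B| = 5; needs |A ∩ B| / |A| < 3/4 — true.
(d) route 2: |A| = 5, |A ∩ B| = 4; needs |A ∩ B| = 4 — true.

3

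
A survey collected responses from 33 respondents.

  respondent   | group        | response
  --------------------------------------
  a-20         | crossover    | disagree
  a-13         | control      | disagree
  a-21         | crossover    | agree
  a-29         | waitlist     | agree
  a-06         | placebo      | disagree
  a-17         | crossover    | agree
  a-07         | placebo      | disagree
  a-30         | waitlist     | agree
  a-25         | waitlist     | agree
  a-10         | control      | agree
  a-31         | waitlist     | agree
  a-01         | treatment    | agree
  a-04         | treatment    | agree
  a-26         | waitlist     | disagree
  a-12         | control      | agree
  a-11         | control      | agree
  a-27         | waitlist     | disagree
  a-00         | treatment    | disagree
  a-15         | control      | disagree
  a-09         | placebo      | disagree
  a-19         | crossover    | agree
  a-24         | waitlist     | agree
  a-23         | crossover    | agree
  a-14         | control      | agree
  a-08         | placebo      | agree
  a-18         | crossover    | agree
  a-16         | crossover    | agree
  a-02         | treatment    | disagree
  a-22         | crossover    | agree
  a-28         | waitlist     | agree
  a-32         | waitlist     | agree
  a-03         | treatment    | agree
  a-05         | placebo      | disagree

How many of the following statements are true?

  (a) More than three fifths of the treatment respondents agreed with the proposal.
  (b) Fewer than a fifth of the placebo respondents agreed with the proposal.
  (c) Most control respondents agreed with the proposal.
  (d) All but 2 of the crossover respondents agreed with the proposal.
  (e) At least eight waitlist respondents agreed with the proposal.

1

(a) treatment: |A| = 5, |A ∩ B| = 3; needs |A ∩ B| / |A| > 3/5 — false.
(b) placebo: |A| = 5, |A ∩ B| = 1; needs |A ∩ B| / |A| < 1/5 — false.
(c) control: |A| = 6, |A ∩ B| = 4; needs |A ∩ B| > |A ∖ B| — true.
(d) crossover: |A| = 8, |A ∩ B| = 7; needs |A ∖ B| = 2 — false.
(e) waitlist: |A| = 9, |A ∩ B| = 7; needs |A ∩ B| ≥ 8 — false.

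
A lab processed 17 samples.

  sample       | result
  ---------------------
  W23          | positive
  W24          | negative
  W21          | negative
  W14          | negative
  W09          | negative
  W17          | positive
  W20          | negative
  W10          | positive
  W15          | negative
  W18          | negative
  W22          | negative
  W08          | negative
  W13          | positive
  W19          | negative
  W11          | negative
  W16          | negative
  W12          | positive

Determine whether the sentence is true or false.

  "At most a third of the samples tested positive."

True

The determiner here denotes the relation: |A ∩ B| / |A| ≤ 1/3.
|A| = 17, |A ∩ B| = 5, |A ∖ B| = 12.
|A ∩ B|/|A| = 5/17, so the statement is true.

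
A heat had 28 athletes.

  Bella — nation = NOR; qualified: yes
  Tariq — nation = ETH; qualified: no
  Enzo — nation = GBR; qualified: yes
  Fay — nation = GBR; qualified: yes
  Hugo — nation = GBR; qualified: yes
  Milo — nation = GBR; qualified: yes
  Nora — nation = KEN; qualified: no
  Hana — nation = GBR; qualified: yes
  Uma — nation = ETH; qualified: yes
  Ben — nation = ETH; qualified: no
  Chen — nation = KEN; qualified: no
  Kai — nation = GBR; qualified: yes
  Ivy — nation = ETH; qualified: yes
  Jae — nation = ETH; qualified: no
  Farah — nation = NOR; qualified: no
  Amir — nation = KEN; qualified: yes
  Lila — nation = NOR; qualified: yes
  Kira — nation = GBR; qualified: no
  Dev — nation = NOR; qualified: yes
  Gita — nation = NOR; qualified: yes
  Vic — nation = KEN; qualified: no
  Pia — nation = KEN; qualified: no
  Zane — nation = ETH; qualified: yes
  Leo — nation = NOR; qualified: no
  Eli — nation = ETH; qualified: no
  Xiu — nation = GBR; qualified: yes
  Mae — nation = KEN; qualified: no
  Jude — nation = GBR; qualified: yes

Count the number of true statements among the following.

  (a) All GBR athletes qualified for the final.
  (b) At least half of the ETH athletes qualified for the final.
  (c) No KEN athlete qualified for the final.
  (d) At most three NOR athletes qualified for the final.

(a) GBR: |A| = 9, |A ∩ B| = 8; needs A ⊆ B, i.e. every element of A is in B (|A ∖ B| = 0) — false.
(b) ETH: |A| = 7, |A ∩ B| = 3; needs |A ∩ B| ≥ |A ∖ B| — false.
(c) KEN: |A| = 6, |A ∩ B| = 1; needs A ∩ B = ∅ (|A ∩ B| = 0) — false.
(d) NOR: |A| = 6, |A ∩ B| = 4; needs |A ∩ B| ≤ 3 — false.

0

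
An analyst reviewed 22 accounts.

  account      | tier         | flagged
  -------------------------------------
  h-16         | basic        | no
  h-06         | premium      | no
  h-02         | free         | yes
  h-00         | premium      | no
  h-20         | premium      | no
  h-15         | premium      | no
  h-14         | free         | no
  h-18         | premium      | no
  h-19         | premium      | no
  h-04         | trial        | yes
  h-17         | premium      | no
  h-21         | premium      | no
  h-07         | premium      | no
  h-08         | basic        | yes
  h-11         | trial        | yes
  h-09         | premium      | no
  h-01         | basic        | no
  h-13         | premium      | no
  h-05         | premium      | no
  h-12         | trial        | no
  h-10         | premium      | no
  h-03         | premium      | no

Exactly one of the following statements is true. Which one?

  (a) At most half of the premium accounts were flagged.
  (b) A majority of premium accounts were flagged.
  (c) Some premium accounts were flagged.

|A| = 14, |A ∩ B| = 0, |A ∖ B| = 14.
(a) requires |A ∩ B| ≤ |A ∖ B|: true.
(b) requires |A ∩ B| > |A ∖ B|: false.
(c) requires A ∩ B ≠ ∅ (|A ∩ B| ≥ 1): false.

(a)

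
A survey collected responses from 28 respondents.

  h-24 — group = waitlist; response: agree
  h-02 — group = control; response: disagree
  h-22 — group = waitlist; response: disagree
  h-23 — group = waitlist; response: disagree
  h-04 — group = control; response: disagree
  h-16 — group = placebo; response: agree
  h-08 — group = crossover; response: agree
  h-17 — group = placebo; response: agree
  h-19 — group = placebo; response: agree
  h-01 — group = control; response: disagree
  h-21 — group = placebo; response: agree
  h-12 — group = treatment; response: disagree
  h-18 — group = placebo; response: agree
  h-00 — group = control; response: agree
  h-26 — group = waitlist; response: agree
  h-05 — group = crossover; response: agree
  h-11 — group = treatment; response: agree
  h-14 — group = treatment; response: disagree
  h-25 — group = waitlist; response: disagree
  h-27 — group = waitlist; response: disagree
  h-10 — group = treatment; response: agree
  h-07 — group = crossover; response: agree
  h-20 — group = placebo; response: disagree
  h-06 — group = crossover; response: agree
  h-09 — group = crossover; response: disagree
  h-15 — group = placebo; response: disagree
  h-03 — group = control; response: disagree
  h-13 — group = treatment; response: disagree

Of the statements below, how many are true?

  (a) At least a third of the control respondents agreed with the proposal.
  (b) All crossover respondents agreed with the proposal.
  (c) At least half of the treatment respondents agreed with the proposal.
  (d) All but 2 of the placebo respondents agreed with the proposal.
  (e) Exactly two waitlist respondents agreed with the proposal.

2

(a) control: |A| = 5, |A ∩ B| = 1; needs |A ∩ B| / |A| ≥ 1/3 — false.
(b) crossover: |A| = 5, |A ∩ B| = 4; needs A ⊆ B, i.e. every element of A is in B (|A ∖ B| = 0) — false.
(c) treatment: |A| = 5, |A ∩ B| = 2; needs |A ∩ B| ≥ |A ∖ B| — false.
(d) placebo: |A| = 7, |A ∩ B| = 5; needs |A ∖ B| = 2 — true.
(e) waitlist: |A| = 6, |A ∩ B| = 2; needs |A ∩ B| = 2 — true.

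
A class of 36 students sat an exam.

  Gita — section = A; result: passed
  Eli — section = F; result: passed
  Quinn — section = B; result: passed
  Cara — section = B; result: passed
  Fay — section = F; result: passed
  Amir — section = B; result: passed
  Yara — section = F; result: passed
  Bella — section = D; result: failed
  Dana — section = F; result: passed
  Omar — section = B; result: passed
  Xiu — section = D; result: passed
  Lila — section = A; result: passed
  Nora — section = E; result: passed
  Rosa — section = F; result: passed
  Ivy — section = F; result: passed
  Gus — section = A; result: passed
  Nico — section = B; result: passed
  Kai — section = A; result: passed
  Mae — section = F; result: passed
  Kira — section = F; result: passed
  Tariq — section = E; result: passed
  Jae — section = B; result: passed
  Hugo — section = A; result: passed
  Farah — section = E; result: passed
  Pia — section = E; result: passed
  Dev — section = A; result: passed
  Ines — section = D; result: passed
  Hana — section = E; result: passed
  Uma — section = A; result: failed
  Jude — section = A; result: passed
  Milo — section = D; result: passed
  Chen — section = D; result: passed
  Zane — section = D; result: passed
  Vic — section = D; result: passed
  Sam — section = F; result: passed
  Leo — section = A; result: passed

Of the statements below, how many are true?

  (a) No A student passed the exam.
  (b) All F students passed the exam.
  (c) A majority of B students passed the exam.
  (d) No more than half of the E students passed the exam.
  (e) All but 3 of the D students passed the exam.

(a) A: |A| = 9, |A ∩ B| = 8; needs A ∩ B = ∅ (|A ∩ B| = 0) — false.
(b) F: |A| = 9, |A ∩ B| = 9; needs A ⊆ B, i.e. every element of A is in B (|A ∖ B| = 0) — true.
(c) B: |A| = 6, |A ∩ B| = 6; needs |A ∩ B| > |A ∖ B| — true.
(d) E: |A| = 5, |A ∩ B| = 5; needs |A ∩ B| ≤ |A ∖ B| — false.
(e) D: |A| = 7, |A ∩ B| = 6; needs |A ∖ B| = 3 — false.

2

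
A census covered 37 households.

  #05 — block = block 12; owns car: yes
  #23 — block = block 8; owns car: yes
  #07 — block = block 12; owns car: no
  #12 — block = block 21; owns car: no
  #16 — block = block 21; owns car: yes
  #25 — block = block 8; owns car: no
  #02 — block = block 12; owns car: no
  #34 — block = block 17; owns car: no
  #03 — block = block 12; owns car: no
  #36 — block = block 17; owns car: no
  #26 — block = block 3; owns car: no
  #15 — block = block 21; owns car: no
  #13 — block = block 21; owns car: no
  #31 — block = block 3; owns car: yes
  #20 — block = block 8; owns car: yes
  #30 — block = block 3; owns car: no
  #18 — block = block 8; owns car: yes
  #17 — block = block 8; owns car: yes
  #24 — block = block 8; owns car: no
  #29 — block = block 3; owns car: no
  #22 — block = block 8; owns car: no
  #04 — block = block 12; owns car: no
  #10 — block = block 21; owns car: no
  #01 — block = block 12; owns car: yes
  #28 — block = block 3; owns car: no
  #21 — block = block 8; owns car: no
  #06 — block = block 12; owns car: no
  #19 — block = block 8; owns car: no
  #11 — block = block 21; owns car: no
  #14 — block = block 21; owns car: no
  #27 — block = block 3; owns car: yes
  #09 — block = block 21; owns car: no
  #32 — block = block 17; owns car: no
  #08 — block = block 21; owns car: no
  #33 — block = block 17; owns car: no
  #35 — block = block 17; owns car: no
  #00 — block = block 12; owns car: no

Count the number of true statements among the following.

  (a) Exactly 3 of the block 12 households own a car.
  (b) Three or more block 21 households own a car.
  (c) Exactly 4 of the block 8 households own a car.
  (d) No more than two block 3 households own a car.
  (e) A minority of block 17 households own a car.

(a) block 12: |A| = 8, |A ∩ B| = 2; needs |A ∩ B| = 3 — false.
(b) block 21: |A| = 9, |A ∩ B| = 1; needs |A ∩ B| ≥ 3 — false.
(c) block 8: |A| = 9, |A ∩ B| = 4; needs |A ∩ B| = 4 — true.
(d) block 3: |A| = 6, |A ∩ B| = 2; needs |A ∩ B| ≤ 2 — true.
(e) block 17: |A| = 5, |A ∩ B| = 0; needs |A ∩ B| < |A ∖ B| — true.

3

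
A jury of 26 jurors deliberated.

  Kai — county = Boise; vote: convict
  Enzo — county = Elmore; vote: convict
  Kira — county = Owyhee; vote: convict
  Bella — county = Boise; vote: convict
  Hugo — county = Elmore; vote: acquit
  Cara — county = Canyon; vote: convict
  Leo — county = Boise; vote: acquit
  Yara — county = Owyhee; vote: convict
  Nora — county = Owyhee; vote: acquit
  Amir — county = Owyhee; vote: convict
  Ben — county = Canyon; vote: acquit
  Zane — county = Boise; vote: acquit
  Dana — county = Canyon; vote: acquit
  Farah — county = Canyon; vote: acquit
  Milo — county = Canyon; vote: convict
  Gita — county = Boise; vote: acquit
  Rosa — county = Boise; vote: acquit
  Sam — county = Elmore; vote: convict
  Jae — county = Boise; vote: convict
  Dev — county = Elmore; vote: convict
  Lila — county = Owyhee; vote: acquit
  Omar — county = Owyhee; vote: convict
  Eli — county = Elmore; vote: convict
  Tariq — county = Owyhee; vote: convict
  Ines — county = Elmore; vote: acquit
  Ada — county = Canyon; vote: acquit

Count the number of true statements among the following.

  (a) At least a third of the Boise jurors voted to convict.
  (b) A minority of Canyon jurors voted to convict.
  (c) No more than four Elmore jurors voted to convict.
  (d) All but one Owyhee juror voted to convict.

3

(a) Boise: |A| = 7, |A ∩ B| = 3; needs |A ∩ B| / |A| ≥ 1/3 — true.
(b) Canyon: |A| = 6, |A ∩ B| = 2; needs |A ∩ B| < |A ∖ B| — true.
(c) Elmore: |A| = 6, |A ∩ B| = 4; needs |A ∩ B| ≤ 4 — true.
(d) Owyhee: |A| = 7, |A ∩ B| = 5; needs |A ∖ B| = 1 — false.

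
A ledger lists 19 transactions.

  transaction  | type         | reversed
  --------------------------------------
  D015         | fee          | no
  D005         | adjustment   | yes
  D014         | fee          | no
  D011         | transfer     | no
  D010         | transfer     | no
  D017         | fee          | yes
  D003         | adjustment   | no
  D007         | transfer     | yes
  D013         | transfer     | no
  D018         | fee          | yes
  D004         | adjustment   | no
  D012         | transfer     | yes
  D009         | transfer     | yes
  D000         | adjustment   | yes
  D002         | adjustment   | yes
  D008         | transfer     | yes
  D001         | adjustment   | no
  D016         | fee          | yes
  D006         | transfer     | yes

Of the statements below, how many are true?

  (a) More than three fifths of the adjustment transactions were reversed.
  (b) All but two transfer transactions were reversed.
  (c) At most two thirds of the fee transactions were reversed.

1

(a) adjustment: |A| = 6, |A ∩ B| = 3; needs |A ∩ B| / |A| > 3/5 — false.
(b) transfer: |A| = 8, |A ∩ B| = 5; needs |A ∖ B| = 2 — false.
(c) fee: |A| = 5, |A ∩ B| = 3; needs |A ∩ B| / |A| ≤ 2/3 — true.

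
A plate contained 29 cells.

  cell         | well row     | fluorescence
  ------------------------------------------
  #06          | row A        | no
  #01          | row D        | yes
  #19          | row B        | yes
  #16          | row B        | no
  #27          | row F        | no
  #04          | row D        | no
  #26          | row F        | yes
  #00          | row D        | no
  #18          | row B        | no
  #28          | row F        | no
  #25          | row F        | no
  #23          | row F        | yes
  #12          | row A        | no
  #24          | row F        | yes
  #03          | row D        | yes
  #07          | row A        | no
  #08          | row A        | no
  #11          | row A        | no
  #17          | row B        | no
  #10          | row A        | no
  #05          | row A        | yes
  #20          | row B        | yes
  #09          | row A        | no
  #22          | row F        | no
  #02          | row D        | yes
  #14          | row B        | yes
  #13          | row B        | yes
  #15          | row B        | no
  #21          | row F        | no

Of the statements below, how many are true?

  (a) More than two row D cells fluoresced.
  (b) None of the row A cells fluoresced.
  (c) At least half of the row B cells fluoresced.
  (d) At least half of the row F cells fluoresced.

2

(a) row D: |A| = 5, |A ∩ B| = 3; needs |A ∩ B| > 2 — true.
(b) row A: |A| = 8, |A ∩ B| = 1; needs A ∩ B = ∅ (|A ∩ B| = 0) — false.
(c) row B: |A| = 8, |A ∩ B| = 4; needs |A ∩ B| ≥ |A ∖ B| — true.
(d) row F: |A| = 8, |A ∩ B| = 3; needs |A ∩ B| ≥ |A ∖ B| — false.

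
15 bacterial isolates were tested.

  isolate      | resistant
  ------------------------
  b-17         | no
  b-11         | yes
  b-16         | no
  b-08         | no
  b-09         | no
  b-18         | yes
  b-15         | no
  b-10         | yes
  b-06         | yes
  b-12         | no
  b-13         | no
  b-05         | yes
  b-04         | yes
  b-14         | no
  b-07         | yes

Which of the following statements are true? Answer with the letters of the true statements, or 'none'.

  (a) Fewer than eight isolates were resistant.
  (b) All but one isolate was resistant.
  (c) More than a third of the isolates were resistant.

(a), (c)

|A| = 15, |A ∩ B| = 7, |A ∖ B| = 8.
(a) |A ∩ B| < 8: holds.
(b) |A ∖ B| = 1: fails.
(c) |A ∩ B| / |A| > 1/3: holds.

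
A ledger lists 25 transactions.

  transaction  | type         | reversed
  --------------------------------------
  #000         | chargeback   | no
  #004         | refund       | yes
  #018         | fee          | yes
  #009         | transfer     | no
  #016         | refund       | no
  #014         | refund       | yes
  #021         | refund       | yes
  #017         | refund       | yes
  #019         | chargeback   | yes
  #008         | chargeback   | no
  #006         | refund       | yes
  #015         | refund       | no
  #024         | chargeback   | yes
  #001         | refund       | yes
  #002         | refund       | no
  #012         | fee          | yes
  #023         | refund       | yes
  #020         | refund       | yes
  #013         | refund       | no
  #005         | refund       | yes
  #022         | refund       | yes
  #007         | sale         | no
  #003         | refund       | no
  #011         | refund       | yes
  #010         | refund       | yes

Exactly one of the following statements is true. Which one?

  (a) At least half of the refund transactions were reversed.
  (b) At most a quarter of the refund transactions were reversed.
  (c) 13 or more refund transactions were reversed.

|A| = 17, |A ∩ B| = 12, |A ∖ B| = 5.
(a) requires |A ∩ B| ≥ |A ∖ B|: true.
(b) requires |A ∩ B| / |A| ≤ 1/4: false.
(c) requires |A ∩ B| ≥ 13: false.

(a)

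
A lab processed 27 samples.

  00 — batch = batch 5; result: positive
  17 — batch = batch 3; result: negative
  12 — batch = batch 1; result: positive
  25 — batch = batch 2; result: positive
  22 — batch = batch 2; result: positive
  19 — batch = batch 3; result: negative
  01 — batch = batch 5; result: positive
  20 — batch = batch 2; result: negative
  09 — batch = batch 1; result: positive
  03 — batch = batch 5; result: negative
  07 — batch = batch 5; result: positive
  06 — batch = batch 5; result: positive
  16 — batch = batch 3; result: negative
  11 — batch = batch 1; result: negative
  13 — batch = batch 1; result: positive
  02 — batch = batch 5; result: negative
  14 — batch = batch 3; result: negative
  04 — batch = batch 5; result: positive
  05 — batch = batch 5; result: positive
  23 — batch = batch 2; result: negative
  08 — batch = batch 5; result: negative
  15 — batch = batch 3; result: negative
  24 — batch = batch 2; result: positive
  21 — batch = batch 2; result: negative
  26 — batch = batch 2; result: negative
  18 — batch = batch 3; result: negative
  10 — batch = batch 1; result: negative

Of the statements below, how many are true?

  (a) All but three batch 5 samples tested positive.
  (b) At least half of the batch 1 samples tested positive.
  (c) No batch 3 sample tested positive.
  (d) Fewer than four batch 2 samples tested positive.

4

(a) batch 5: |A| = 9, |A ∩ B| = 6; needs |A ∖ B| = 3 — true.
(b) batch 1: |A| = 5, |A ∩ B| = 3; needs |A ∩ B| ≥ |A ∖ B| — true.
(c) batch 3: |A| = 6, |A ∩ B| = 0; needs A ∩ B = ∅ (|A ∩ B| = 0) — true.
(d) batch 2: |A| = 7, |A ∩ B| = 3; needs |A ∩ B| < 4 — true.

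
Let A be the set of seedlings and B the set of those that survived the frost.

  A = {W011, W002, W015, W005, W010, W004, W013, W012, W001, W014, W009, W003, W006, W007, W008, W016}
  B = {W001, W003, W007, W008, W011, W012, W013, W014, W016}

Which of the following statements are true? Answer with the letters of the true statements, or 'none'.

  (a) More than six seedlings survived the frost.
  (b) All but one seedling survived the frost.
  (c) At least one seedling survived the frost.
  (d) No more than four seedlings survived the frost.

(a), (c)

|A| = 16, |A ∩ B| = 9, |A ∖ B| = 7.
(a) |A ∩ B| > 6: holds.
(b) |A ∖ B| = 1: fails.
(c) A ∩ B ≠ ∅ (|A ∩ B| ≥ 1): holds.
(d) |A ∩ B| ≤ 4: fails.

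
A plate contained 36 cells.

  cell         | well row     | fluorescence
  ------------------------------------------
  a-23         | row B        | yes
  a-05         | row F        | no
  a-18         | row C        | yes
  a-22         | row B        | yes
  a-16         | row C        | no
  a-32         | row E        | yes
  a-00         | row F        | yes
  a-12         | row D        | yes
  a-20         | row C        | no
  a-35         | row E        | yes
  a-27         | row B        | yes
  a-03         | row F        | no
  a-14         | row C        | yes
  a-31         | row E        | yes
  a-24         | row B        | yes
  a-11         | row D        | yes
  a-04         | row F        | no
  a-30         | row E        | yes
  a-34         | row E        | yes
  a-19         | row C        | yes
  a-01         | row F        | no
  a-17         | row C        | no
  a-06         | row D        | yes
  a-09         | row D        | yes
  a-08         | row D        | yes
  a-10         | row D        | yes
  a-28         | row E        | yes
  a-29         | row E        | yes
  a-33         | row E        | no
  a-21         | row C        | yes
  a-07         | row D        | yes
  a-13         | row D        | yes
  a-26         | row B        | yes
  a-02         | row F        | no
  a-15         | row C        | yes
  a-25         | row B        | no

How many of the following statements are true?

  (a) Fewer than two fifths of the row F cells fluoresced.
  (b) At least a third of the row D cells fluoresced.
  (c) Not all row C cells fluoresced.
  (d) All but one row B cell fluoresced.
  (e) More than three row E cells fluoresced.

5

(a) row F: |A| = 6, |A ∩ B| = 1; needs |A ∩ B| / |A| < 2/5 — true.
(b) row D: |A| = 8, |A ∩ B| = 8; needs |A ∩ B| / |A| ≥ 1/3 — true.
(c) row C: |A| = 8, |A ∩ B| = 5; needs A ⊄ B (|A ∖ B| ≥ 1) — true.
(d) row B: |A| = 6, |A ∩ B| = 5; needs |A ∖ B| = 1 — true.
(e) row E: |A| = 8, |A ∩ B| = 7; needs |A ∩ B| > 3 — true.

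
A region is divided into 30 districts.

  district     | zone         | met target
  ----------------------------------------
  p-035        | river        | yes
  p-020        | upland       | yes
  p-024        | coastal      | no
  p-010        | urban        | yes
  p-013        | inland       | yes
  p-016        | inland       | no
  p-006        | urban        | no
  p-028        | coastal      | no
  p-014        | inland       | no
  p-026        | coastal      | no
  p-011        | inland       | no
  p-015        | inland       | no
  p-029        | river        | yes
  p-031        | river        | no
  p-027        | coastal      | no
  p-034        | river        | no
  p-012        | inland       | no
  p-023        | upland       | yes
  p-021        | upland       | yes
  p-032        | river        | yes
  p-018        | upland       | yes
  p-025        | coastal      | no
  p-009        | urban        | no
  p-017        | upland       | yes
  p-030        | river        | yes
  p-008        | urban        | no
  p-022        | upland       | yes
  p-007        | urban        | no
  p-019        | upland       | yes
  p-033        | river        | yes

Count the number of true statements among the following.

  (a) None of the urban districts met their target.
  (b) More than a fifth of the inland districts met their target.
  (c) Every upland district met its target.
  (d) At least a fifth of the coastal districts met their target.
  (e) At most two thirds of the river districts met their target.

1

(a) urban: |A| = 5, |A ∩ B| = 1; needs A ∩ B = ∅ (|A ∩ B| = 0) — false.
(b) inland: |A| = 6, |A ∩ B| = 1; needs |A ∩ B| / |A| > 1/5 — false.
(c) upland: |A| = 7, |A ∩ B| = 7; needs A ⊆ B, i.e. every element of A is in B (|A ∖ B| = 0) — true.
(d) coastal: |A| = 5, |A ∩ B| = 0; needs |A ∩ B| / |A| ≥ 1/5 — false.
(e) river: |A| = 7, |A ∩ B| = 5; needs |A ∩ B| / |A| ≤ 2/3 — false.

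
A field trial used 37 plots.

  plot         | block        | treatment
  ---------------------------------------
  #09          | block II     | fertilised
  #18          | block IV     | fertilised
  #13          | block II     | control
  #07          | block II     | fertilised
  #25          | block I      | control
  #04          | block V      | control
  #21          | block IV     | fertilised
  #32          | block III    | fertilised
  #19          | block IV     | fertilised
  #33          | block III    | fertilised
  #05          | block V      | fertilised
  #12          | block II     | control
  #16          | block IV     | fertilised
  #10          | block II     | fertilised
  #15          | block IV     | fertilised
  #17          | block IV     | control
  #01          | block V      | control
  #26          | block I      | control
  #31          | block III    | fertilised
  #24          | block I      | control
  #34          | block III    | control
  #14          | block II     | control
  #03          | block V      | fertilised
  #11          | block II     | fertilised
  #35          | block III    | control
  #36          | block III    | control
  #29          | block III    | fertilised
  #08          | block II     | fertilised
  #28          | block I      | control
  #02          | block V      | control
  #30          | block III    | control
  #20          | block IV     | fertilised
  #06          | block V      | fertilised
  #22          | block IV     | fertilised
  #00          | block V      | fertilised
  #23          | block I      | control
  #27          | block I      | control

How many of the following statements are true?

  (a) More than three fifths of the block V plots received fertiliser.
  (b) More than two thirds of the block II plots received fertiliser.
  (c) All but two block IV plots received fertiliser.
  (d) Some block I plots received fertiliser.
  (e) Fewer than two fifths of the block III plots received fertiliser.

(a) block V: |A| = 7, |A ∩ B| = 4; needs |A ∩ B| / |A| > 3/5 — false.
(b) block II: |A| = 8, |A ∩ B| = 5; needs |A ∩ B| / |A| > 2/3 — false.
(c) block IV: |A| = 8, |A ∩ B| = 7; needs |A ∖ B| = 2 — false.
(d) block I: |A| = 6, |A ∩ B| = 0; needs A ∩ B ≠ ∅ (|A ∩ B| ≥ 1) — false.
(e) block III: |A| = 8, |A ∩ B| = 4; needs |A ∩ B| / |A| < 2/5 — false.

0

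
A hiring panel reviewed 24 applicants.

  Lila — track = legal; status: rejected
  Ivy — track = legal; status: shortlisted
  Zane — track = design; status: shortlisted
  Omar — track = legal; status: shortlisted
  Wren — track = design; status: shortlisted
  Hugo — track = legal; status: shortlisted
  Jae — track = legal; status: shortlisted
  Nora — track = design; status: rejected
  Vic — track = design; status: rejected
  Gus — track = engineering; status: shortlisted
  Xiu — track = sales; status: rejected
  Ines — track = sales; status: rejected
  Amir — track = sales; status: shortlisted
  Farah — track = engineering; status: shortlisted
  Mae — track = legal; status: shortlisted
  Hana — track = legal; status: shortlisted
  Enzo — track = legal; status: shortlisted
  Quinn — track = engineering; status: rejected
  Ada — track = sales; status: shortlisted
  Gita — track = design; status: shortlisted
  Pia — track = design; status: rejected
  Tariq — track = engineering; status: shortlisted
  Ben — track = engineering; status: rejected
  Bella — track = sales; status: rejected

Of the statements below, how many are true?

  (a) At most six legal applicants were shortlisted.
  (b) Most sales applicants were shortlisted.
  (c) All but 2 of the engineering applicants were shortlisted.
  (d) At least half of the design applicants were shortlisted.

2

(a) legal: |A| = 8, |A ∩ B| = 7; needs |A ∩ B| ≤ 6 — false.
(b) sales: |A| = 5, |A ∩ B| = 2; needs |A ∩ B| > |A ∖ B| — false.
(c) engineering: |A| = 5, |A ∩ B| = 3; needs |A ∖ B| = 2 — true.
(d) design: |A| = 6, |A ∩ B| = 3; needs |A ∩ B| ≥ |A ∖ B| — true.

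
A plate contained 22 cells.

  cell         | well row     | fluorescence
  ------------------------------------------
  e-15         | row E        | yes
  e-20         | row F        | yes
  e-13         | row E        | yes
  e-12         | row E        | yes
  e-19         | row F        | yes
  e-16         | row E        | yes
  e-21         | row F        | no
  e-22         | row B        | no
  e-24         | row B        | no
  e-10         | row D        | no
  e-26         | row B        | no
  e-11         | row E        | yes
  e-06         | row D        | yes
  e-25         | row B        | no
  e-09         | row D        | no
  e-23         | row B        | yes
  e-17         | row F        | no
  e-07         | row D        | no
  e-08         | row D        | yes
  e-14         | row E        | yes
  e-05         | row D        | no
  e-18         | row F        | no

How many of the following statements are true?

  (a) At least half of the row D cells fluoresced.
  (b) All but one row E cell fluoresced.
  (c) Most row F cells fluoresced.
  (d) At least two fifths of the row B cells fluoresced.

0

(a) row D: |A| = 6, |A ∩ B| = 2; needs |A ∩ B| ≥ |A ∖ B| — false.
(b) row E: |A| = 6, |A ∩ B| = 6; needs |A ∖ B| = 1 — false.
(c) row F: |A| = 5, |A ∩ B| = 2; needs |A ∩ B| > |A ∖ B| — false.
(d) row B: |A| = 5, |A ∩ B| = 1; needs |A ∩ B| / |A| ≥ 2/5 — false.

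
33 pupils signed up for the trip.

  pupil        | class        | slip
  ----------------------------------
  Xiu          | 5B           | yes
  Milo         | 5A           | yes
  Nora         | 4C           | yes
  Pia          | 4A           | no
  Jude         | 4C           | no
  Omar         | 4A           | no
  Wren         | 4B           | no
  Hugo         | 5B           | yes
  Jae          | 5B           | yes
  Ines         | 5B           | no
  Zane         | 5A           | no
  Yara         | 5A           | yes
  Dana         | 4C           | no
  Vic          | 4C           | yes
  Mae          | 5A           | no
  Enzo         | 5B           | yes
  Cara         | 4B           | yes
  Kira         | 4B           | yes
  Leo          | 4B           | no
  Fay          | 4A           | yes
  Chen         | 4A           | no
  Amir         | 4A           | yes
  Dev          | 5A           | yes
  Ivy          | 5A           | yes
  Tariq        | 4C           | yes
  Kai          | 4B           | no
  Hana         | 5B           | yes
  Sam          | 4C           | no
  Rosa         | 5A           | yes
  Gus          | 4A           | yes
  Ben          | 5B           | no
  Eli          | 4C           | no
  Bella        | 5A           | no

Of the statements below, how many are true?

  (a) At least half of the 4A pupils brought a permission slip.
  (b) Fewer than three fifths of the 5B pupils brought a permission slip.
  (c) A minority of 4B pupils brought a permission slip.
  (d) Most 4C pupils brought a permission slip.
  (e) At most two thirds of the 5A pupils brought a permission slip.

(a) 4A: |A| = 6, |A ∩ B| = 3; needs |A ∩ B| ≥ |A ∖ B| — true.
(b) 5B: |A| = 7, |A ∩ B| = 5; needs |A ∩ B| / |A| < 3/5 — false.
(c) 4B: |A| = 5, |A ∩ B| = 2; needs |A ∩ B| < |A ∖ B| — true.
(d) 4C: |A| = 7, |A ∩ B| = 3; needs |A ∩ B| > |A ∖ B| — false.
(e) 5A: |A| = 8, |A ∩ B| = 5; needs |A ∩ B| / |A| ≤ 2/3 — true.

3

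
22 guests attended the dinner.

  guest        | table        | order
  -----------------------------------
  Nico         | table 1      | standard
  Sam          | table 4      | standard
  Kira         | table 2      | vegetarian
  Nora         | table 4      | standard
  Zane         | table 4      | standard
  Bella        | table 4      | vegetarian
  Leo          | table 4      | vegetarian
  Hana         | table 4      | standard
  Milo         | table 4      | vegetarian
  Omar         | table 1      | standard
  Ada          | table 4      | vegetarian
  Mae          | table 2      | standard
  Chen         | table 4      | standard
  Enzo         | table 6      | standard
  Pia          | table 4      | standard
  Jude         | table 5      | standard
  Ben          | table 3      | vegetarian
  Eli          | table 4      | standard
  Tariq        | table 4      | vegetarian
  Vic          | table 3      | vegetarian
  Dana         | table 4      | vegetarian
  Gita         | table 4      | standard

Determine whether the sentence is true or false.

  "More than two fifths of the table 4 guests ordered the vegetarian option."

True

The determiner here denotes the relation: |A ∩ B| / |A| > 2/5.
A (the restrictor) = {Sam, Nora, Zane, Bella, Leo, Hana, Milo, Ada, Chen, Pia, Eli, Tariq, Dana, Gita}, |A| = 14.
A ∩ B = {Bella, Leo, Milo, Ada, Tariq, Dana}, so |A ∩ B| = 6.
A ∖ B = {Sam, Nora, Zane, Hana, Chen, Pia, Eli, Gita}, so |A ∖ B| = 8.
|A ∩ B|/|A| = 6/14, so the statement is true.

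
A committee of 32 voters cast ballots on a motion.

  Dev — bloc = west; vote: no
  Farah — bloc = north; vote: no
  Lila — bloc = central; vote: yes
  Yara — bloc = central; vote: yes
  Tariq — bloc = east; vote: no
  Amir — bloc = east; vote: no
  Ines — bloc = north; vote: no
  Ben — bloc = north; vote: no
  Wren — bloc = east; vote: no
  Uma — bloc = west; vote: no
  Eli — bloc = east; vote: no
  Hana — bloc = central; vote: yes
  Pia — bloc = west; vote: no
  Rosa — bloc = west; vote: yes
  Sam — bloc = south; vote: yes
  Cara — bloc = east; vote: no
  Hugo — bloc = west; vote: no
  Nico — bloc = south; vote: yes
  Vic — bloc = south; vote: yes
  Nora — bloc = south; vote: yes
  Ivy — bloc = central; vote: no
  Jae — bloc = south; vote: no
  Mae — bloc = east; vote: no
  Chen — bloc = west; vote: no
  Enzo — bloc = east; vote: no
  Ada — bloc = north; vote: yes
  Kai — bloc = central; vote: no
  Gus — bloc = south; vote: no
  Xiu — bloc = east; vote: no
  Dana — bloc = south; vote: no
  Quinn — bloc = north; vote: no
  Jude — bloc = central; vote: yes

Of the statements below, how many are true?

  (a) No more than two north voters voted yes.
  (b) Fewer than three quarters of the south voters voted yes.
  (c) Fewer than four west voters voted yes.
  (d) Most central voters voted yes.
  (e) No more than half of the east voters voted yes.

(a) north: |A| = 5, |A ∩ B| = 1; needs |A ∩ B| ≤ 2 — true.
(b) south: |A| = 7, |A ∩ B| = 4; needs |A ∩ B| / |A| < 3/4 — true.
(c) west: |A| = 6, |A ∩ B| = 1; needs |A ∩ B| < 4 — true.
(d) central: |A| = 6, |A ∩ B| = 4; needs |A ∩ B| > |A ∖ B| — true.
(e) east: |A| = 8, |A ∩ B| = 0; needs |A ∩ B| ≤ |A ∖ B| — true.

5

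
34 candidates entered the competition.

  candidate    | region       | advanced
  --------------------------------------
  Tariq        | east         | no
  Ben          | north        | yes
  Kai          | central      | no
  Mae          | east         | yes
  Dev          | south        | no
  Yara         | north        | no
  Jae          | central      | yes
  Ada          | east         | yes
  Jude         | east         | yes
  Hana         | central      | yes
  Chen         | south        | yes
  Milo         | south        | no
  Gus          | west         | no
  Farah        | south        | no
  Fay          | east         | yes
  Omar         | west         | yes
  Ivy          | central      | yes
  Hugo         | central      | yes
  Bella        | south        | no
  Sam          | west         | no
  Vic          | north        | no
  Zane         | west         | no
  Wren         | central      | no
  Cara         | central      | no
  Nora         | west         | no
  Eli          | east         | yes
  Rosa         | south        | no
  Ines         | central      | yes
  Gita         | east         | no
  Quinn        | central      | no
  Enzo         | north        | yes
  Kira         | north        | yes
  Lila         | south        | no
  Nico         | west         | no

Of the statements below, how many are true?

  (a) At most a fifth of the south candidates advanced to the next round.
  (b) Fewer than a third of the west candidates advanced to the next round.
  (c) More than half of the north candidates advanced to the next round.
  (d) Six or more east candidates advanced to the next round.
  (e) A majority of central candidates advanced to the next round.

(a) south: |A| = 7, |A ∩ B| = 1; needs |A ∩ B| / |A| ≤ 1/5 — true.
(b) west: |A| = 6, |A ∩ B| = 1; needs |A ∩ B| / |A| < 1/3 — true.
(c) north: |A| = 5, |A ∩ B| = 3; needs |A ∩ B| > |A ∖ B| — true.
(d) east: |A| = 7, |A ∩ B| = 5; needs |A ∩ B| ≥ 6 — false.
(e) central: |A| = 9, |A ∩ B| = 5; needs |A ∩ B| > |A ∖ B| — true.

4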